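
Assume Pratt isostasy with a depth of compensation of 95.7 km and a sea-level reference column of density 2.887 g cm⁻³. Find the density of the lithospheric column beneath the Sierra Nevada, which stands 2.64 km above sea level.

Pratt balance: ρ_ref D = ρ (D + h).
ρ = ρ_ref D/(D + h) = 2.887 × 95.7 km/(95.7 km + 2.64 km) = 2.81 g cm⁻³.

2.81 g cm⁻³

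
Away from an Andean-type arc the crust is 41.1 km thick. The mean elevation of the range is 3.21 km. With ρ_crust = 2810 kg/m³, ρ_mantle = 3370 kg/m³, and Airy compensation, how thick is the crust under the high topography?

60.4 km

Root depth r = h ρ_c / (ρ_m − ρ_c) = 3.21 km × 2810 / 560 = 16.11 km.
Total thickness = T + h + r = 41.1 km + 3.21 km + 16.11 km = 60.4 km.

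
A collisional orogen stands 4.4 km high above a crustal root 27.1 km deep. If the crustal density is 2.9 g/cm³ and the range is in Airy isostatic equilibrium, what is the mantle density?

Airy balance: ρ_c h = (ρ_m − ρ_c) r → ρ_m = ρ_c (1 + h/r).
ρ_m = 2.9 × (1 + 4.4 km/27.1 km) = 3.37 g/cm³.

3.37 g/cm³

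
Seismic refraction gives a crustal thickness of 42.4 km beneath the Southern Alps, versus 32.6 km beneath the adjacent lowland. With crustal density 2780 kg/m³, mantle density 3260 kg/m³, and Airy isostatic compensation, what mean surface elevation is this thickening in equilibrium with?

Excess crust Δ = 42.4 km − 32.6 km = 9.8 km, split between elevation h and root r with h + r = Δ.
Airy balance ρ_c h = (ρ_m − ρ_c) r gives r = h ρ_c/(ρ_m − ρ_c), so h (1 + ρ_c/(ρ_m − ρ_c)) = Δ, i.e. h = Δ (ρ_m − ρ_c)/ρ_m.
h = 9.8 km × 480/3260 = 1.44 km.

1.44 km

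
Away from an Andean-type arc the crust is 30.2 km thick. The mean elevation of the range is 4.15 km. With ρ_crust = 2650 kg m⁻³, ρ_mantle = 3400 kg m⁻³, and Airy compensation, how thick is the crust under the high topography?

Root depth r = h ρ_c / (ρ_m − ρ_c) = 4.15 km × 2650 / 750 = 14.66 km.
Total thickness = T + h + r = 30.2 km + 4.15 km + 14.66 km = 49 km.

49 km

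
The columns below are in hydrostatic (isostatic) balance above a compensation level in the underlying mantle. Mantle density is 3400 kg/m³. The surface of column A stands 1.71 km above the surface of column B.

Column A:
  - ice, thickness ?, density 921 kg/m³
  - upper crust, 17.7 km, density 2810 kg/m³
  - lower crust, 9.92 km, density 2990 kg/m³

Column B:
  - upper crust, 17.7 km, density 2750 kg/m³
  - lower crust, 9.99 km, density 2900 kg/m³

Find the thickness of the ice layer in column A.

Take the compensation level at the base of the deeper column (depth z_c below the surface of column A) and equate Σ ρ_i t_i down to z_c; mantle fills any gap and the z_c terms cancel.
Column A: x×921 + 17.7×2810 + 9.92×2990 + (z_c − 27.62 − x)×3400
Column B: 1.71×0 + 17.7×2750 + 9.99×2900 + (z_c − 1.71 − 27.69)×3400
The z_c×3400 term appears on both sides and cancels. Collect the known terms of each column as K = Σ(ρt)_known − 3400 × (depth of known layers): K_A = 79397.8 − 3400×27.62 = −14510.2; K_B = 77646 − 3400×(1.71 + 27.69) = −22314.
Balance: K_A − x×(3400 − 921) = K_B, so x = (K_A − K_B)/(3400 − 921) = 7803.8/2479 = 3.15 km.

3.15 km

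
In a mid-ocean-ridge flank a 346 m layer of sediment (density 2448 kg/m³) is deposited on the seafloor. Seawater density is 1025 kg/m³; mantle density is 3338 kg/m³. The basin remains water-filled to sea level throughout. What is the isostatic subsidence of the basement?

213 m

Submarine loading: the sediment displaces seawater, and the subsidence is in turn flooded, so s (ρ_m − ρ_w) = t (ρ_sed − ρ_w).
s = 346 m × (2448 − 1025) / (3338 − 1025) = 213 m.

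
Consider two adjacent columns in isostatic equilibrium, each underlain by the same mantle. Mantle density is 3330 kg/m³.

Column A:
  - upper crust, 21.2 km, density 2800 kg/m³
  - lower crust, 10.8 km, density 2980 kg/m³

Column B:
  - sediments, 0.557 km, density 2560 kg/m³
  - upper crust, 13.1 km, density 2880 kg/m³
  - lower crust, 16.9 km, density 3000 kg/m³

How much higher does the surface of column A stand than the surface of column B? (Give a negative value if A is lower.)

0.935 km

For any compensation level in the mantle, the mantle terms cancel and isostasy reduces to e = (Σt_A − Σt_B) − (Σ(ρt)_A − Σ(ρt)_B) / ρ_m.
Σt_A = 32 km; Σt_B = 30.557 km; Σ(ρt)_A = 91544; Σ(ρt)_B = 89853.92 (in km·kg/m³).
e = (32 − 30.557) − (91544 − 89853.92) / 3330 = 0.935 km.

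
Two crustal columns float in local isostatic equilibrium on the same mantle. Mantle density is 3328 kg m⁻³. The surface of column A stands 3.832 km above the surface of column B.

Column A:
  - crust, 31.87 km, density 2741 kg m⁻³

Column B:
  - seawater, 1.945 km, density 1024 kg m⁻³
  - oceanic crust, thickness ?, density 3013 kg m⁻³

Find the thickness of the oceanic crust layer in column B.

4.68 km

Take the compensation level at the base of the deeper column (depth z_c below the surface of column A) and equate Σ ρ_i t_i down to z_c; mantle fills any gap and the z_c terms cancel.
Column A: 31.87×2741 + (z_c − 31.87)×3328
Column B: 3.832×0 + 1.945×1024 + x×3013 + (z_c − 3.832 − 1.945 − x)×3328
The z_c×3328 term appears on both sides and cancels. Collect the known terms of each column as K = Σ(ρt)_known − 3328 × (depth of known layers): K_A = 87355.67 − 3328×31.87 = −18707.69; K_B = 1991.68 − 3328×(3.832 + 1.945) = −17234.176.
Balance: K_A = K_B − x×(3328 − 3013), so x = (K_B − K_A)/(3328 − 3013) = 1473.51/315 = 4.68 km.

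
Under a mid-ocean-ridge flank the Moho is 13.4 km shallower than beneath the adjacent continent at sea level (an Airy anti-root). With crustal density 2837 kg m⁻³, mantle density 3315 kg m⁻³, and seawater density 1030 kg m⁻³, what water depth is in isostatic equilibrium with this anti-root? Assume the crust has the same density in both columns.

3.54 km

Replacing a thickness d of crust by seawater at the top must be balanced by replacing crust with mantle at the base: d (ρ_c − ρ_w) = a (ρ_m − ρ_c).
d = a (ρ_m − ρ_c)/(ρ_c − ρ_w) = 13.4 km × 478/1807 = 3.54 km.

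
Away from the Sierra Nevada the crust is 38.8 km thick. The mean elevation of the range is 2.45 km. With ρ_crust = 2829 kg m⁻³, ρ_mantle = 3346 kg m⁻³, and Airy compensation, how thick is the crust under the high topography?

54.7 km

Root depth r = h ρ_c / (ρ_m − ρ_c) = 2.45 km × 2829 / 517 = 13.41 km.
Total thickness = T + h + r = 38.8 km + 2.45 km + 13.41 km = 54.7 km.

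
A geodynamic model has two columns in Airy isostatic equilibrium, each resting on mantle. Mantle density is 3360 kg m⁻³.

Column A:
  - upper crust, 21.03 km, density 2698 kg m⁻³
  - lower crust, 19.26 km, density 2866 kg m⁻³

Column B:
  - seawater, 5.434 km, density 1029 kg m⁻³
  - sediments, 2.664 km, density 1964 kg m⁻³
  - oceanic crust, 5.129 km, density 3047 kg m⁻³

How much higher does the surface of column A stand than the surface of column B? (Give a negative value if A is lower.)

For any compensation level in the mantle, the mantle terms cancel and isostasy reduces to e = (Σt_A − Σt_B) − (Σ(ρt)_A − Σ(ρt)_B) / ρ_m.
Σt_A = 40.29 km; Σt_B = 13.227 km; Σ(ρt)_A = 111938.1; Σ(ρt)_B = 26451.745 (in km·kg m⁻³).
e = (40.29 − 13.227) − (111938.1 − 26451.745) / 3360 = 1.62 km.

1.62 km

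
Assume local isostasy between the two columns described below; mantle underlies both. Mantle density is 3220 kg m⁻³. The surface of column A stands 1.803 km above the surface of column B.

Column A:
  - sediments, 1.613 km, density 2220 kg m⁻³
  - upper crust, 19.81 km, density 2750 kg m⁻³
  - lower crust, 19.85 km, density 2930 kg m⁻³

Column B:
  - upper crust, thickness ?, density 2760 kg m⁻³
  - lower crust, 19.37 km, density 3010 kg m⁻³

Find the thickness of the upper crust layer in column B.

Take the compensation level at the base of the deeper column (depth z_c below the surface of column A) and equate Σ ρ_i t_i down to z_c; mantle fills any gap and the z_c terms cancel.
Column A: 1.613×2220 + 19.81×2750 + 19.85×2930 + (z_c − 41.273)×3220
Column B: 1.803×0 + x×2760 + 19.37×3010 + (z_c − 1.803 − 19.37 − x)×3220
The z_c×3220 term appears on both sides and cancels. Collect the known terms of each column as K = Σ(ρt)_known − 3220 × (depth of known layers): K_A = 116218.86 − 3220×41.273 = −16680.2; K_B = 58303.7 − 3220×(1.803 + 19.37) = −9873.36.
Balance: K_A = K_B − x×(3220 − 2760), so x = (K_B − K_A)/(3220 − 2760) = 6806.84/460 = 14.8 km.

14.8 km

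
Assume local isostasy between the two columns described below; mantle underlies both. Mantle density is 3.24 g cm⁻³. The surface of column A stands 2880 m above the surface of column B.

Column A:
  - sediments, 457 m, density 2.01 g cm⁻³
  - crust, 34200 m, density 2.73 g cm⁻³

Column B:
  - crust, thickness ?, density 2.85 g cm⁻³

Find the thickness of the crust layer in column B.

Take the compensation level at the base of the deeper column (depth z_c below the surface of column A) and equate Σ ρ_i t_i down to z_c; mantle fills any gap and the z_c terms cancel.
Column A: 457×2.01 + 34200×2.73 + (z_c − 34657)×3.24
Column B: 2880×0 + x×2.85 + (z_c − 2880 − 0 − x)×3.24
The z_c×3.24 term appears on both sides and cancels. Collect the known terms of each column as K = Σ(ρt)_known − 3.24 × (depth of known layers): K_A = 94284.57 − 3.24×34657 = −18004.11; K_B = 0 − 3.24×(2880 + 0) = −9331.2.
Balance: K_A = K_B − x×(3.24 − 2.85), so x = (K_B − K_A)/(3.24 − 2.85) = 8672.91/0.39 = 22200 m.

22200 m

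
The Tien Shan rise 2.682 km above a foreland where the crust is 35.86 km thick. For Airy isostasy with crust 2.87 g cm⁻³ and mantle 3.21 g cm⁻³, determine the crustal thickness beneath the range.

61.2 km

Root depth r = h ρ_c / (ρ_m − ρ_c) = 2.682 km × 2.87 / 0.34 = 22.64 km.
Total thickness = T + h + r = 35.86 km + 2.682 km + 22.64 km = 61.2 km.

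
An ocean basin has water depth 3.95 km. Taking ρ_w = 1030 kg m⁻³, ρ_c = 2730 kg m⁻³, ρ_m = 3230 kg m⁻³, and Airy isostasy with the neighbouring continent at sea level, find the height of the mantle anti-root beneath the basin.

13.4 km

For local isostatic compensation: replacing crust with seawater at the top is compensated by replacing crust with mantle at the base: d (ρ_c − ρ_w) = a (ρ_m − ρ_c).
a = d (ρ_c − ρ_w)/(ρ_m − ρ_c) = 3.95 km × 1700/500 = 13.4 km.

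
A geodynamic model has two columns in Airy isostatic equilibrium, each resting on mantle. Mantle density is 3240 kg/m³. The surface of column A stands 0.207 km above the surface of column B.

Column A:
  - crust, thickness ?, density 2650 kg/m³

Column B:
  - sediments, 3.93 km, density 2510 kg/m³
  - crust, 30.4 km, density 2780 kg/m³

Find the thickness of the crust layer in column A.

Take the compensation level at the base of the deeper column (depth z_c below the surface of column A) and equate Σ ρ_i t_i down to z_c; mantle fills any gap and the z_c terms cancel.
Column A: x×2650 + (z_c − 0 − x)×3240
Column B: 0.207×0 + 3.93×2510 + 30.4×2780 + (z_c − 0.207 − 34.33)×3240
The z_c×3240 term appears on both sides and cancels. Collect the known terms of each column as K = Σ(ρt)_known − 3240 × (depth of known layers): K_A = 0 − 3240×0 = 0; K_B = 94376.3 − 3240×(0.207 + 34.33) = −17523.58.
Balance: K_A − x×(3240 − 2650) = K_B, so x = (K_A − K_B)/(3240 − 2650) = 17523.6/590 = 29.7 km.

29.7 km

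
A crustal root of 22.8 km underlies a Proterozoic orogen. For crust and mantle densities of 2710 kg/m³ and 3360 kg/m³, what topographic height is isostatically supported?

5.47 km

Balancing pressure at the compensation depth: ρ_c h = (ρ_m − ρ_c) r.
h = r (ρ_m − ρ_c) / ρ_c = 22.8 km × (3360 − 2710) / 2710 = 5.47 km.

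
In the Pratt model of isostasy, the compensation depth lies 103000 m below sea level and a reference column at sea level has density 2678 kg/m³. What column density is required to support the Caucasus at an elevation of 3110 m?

2600 kg/m³

Pratt balance: ρ_ref D = ρ (D + h).
ρ = ρ_ref D/(D + h) = 2678 × 103000 m/(103000 m + 3110 m) = 2600 kg/m³.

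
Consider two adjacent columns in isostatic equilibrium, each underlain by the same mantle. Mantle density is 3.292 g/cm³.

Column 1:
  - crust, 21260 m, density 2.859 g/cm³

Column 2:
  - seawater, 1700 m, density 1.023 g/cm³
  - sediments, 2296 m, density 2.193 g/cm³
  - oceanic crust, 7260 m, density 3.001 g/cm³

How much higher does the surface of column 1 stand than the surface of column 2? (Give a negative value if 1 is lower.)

216 m

For any compensation level in the mantle, the mantle terms cancel and isostasy reduces to e = (Σt_1 − Σt_2) − (Σ(ρt)_1 − Σ(ρt)_2) / ρ_m.
Σt_1 = 21260 m; Σt_2 = 11256 m; Σ(ρt)_1 = 60782.34; Σ(ρt)_2 = 28561.488 (in m·g/cm³).
e = (21260 − 11256) − (60782.34 − 28561.488) / 3.292 = 216 m.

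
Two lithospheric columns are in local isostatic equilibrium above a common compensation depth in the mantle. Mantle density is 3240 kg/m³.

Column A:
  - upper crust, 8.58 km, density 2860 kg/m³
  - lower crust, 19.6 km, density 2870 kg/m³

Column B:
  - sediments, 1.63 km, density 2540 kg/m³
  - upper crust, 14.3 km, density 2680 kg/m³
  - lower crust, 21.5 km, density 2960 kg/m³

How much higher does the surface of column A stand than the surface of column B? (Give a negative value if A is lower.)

−1.44 km

For any compensation level in the mantle, the mantle terms cancel and isostasy reduces to e = (Σt_A − Σt_B) − (Σ(ρt)_A − Σ(ρt)_B) / ρ_m.
Σt_A = 28.18 km; Σt_B = 37.43 km; Σ(ρt)_A = 80790.8; Σ(ρt)_B = 106104.2 (in km·kg/m³).
e = (28.18 − 37.43) − (80790.8 − 106104.2) / 3240 = −1.44 km.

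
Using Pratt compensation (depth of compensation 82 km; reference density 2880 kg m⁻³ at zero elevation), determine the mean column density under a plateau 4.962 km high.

Pratt balance: ρ_ref D = ρ (D + h).
ρ = ρ_ref D/(D + h) = 2880 × 82 km/(82 km + 4.962 km) = 2720 kg m⁻³.

2720 kg m⁻³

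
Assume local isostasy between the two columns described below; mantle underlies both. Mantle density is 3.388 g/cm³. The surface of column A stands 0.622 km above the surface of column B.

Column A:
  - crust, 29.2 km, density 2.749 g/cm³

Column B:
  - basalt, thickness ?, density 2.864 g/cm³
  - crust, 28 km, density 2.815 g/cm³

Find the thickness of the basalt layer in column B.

0.968 km

Take the compensation level at the base of the deeper column (depth z_c below the surface of column A) and equate Σ ρ_i t_i down to z_c; mantle fills any gap and the z_c terms cancel.
Column A: 29.2×2.749 + (z_c − 29.2)×3.388
Column B: 0.622×0 + x×2.864 + 28×2.815 + (z_c − 0.622 − 28 − x)×3.388
The z_c×3.388 term appears on both sides and cancels. Collect the known terms of each column as K = Σ(ρt)_known − 3.388 × (depth of known layers): K_A = 80.2708 − 3.388×29.2 = −18.6588; K_B = 78.82 − 3.388×(0.622 + 28) = −18.151336.
Balance: K_A = K_B − x×(3.388 − 2.864), so x = (K_B − K_A)/(3.388 − 2.864) = 0.507464/0.524 = 0.968 km.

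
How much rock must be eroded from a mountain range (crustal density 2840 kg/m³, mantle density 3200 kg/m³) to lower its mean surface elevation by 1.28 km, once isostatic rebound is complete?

11.4 km

Net drop Δ = e − u = e − e ρ_c/ρ_m = e (ρ_m − ρ_c)/ρ_m.
e = Δ ρ_m/(ρ_m − ρ_c) = 1.28 km × 3200/360 = 11.4 km.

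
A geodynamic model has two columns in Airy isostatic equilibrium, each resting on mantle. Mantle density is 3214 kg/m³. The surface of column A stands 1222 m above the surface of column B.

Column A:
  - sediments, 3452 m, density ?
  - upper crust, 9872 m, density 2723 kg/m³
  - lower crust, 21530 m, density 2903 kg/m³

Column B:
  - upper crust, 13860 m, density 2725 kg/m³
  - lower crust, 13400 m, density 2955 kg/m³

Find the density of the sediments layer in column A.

2450 kg/m³

Take the compensation level at the base of the deeper column (depth z_c below the surface of column A) and equate Σ ρ_i t_i down to z_c; mantle fills any gap and the z_c terms cancel.
Column A: 3452×ρ + 9872×2723 + 21530×2903 + (z_c − 34854)×3214
Column B: 1222×0 + 13860×2725 + 13400×2955 + (z_c − 1222 − 27260)×3214
The z_c×3214 term appears on both sides and cancels. Collect the known terms of each column as K = Σ(ρt)_known − 3214 × (depth of known layers): K_A = 89383046 − 3214×34854 = −22637710; K_B = 77365500 − 3214×(1222 + 27260) = −14175648.
Balance: K_A + 3452×ρ = K_B, so ρ = (K_B − K_A)/3452 = 8462060/3452 = 2450 kg/m³.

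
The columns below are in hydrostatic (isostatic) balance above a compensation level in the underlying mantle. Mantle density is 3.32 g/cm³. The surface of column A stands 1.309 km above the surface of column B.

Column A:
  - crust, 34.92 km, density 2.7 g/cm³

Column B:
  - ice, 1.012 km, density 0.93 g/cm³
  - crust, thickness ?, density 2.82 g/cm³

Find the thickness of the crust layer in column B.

Take the compensation level at the base of the deeper column (depth z_c below the surface of column A) and equate Σ ρ_i t_i down to z_c; mantle fills any gap and the z_c terms cancel.
Column A: 34.92×2.7 + (z_c − 34.92)×3.32
Column B: 1.309×0 + 1.012×0.93 + x×2.82 + (z_c − 1.309 − 1.012 − x)×3.32
The z_c×3.32 term appears on both sides and cancels. Collect the known terms of each column as K = Σ(ρt)_known − 3.32 × (depth of known layers): K_A = 94.284 − 3.32×34.92 = −21.6504; K_B = 0.94116 − 3.32×(1.309 + 1.012) = −6.76456.
Balance: K_A = K_B − x×(3.32 − 2.82), so x = (K_B − K_A)/(3.32 − 2.82) = 14.8858/0.5 = 29.8 km.

29.8 km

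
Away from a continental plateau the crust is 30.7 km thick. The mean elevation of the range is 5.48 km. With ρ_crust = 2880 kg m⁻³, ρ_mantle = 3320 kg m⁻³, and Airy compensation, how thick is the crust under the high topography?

72 km

Root depth r = h ρ_c / (ρ_m − ρ_c) = 5.48 km × 2880 / 440 = 35.87 km.
Total thickness = T + h + r = 30.7 km + 5.48 km + 35.87 km = 72 km.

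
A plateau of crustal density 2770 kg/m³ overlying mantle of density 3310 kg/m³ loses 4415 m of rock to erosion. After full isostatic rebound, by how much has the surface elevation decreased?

720 m

Rebound u = e ρ_c/ρ_m = 4415 m × 2770/3310 = 3695 m.
Net surface drop = e − u = 4415 m − 3695 m = e (ρ_m − ρ_c)/ρ_m = 720 m.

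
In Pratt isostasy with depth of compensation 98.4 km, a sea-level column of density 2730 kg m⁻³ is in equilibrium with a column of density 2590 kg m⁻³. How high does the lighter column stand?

ρ_ref D = ρ (D + h) → h = D (ρ_ref − ρ)/ρ.
h = 98.4 km × (2730 − 2590)/2590 = 5.32 km.

5.32 km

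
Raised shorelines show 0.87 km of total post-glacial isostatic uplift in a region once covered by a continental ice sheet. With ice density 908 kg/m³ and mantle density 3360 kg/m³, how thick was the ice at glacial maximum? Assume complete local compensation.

3.22 km

u = t ρ_ice/ρ_m → t = u ρ_m/ρ_ice = 0.87 km × 3360/908 = 3.22 km.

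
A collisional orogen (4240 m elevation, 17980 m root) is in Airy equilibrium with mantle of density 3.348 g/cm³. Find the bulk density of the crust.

ρ_c h = (ρ_m − ρ_c) r → ρ_c (h + r) = ρ_m r → ρ_c = ρ_m r / (h + r).
ρ_c = 3.348 × 17980 m / (4240 m + 17980 m) = 2.71 g/cm³.

2.71 g/cm³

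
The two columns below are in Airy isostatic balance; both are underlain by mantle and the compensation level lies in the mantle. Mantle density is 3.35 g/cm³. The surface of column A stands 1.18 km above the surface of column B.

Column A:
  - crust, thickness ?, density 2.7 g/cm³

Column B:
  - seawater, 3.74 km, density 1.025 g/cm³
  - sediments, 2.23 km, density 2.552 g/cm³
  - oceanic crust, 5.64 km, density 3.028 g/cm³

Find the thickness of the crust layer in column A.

Take the compensation level at the base of the deeper column (depth z_c below the surface of column A) and equate Σ ρ_i t_i down to z_c; mantle fills any gap and the z_c terms cancel.
Column A: x×2.7 + (z_c − 0 − x)×3.35
Column B: 1.18×0 + 3.74×1.025 + 2.23×2.552 + 5.64×3.028 + (z_c − 1.18 − 11.61)×3.35
The z_c×3.35 term appears on both sides and cancels. Collect the known terms of each column as K = Σ(ρt)_known − 3.35 × (depth of known layers): K_A = 0 − 3.35×0 = 0; K_B = 26.60238 − 3.35×(1.18 + 11.61) = −16.24412.
Balance: K_A − x×(3.35 − 2.7) = K_B, so x = (K_A − K_B)/(3.35 − 2.7) = 16.2441/0.65 = 25 km.

25 km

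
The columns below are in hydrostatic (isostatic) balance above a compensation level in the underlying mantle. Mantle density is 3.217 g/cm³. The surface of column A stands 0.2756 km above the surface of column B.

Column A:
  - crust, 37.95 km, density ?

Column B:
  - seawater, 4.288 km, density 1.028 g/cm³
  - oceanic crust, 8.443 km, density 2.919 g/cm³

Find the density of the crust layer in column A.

2.88 g/cm³

Take the compensation level at the base of the deeper column (depth z_c below the surface of column A) and equate Σ ρ_i t_i down to z_c; mantle fills any gap and the z_c terms cancel.
Column A: 37.95×ρ + (z_c − 37.95)×3.217
Column B: 0.2756×0 + 4.288×1.028 + 8.443×2.919 + (z_c − 0.2756 − 12.731)×3.217
The z_c×3.217 term appears on both sides and cancels. Collect the known terms of each column as K = Σ(ρt)_known − 3.217 × (depth of known layers): K_A = 0 − 3.217×37.95 = −122.08515; K_B = 29.053181 − 3.217×(0.2756 + 12.731) = −12.7890512.
Balance: K_A + 37.95×ρ = K_B, so ρ = (K_B − K_A)/37.95 = 109.296/37.95 = 2.88 g/cm³.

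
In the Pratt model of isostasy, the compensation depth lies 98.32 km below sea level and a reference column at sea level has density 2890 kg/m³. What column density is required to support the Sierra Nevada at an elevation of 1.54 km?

Pratt balance: ρ_ref D = ρ (D + h).
ρ = ρ_ref D/(D + h) = 2890 × 98.32 km/(98.32 km + 1.54 km) = 2850 kg/m³.

2850 kg/m³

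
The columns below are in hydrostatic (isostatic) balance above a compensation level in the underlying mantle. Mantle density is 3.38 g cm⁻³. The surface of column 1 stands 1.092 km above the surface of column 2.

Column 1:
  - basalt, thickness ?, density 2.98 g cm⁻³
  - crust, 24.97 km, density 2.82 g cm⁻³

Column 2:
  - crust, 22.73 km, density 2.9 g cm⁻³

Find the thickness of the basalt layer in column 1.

1.55 km

Take the compensation level at the base of the deeper column (depth z_c below the surface of column 1) and equate Σ ρ_i t_i down to z_c; mantle fills any gap and the z_c terms cancel.
Column 1: x×2.98 + 24.97×2.82 + (z_c − 24.97 − x)×3.38
Column 2: 1.092×0 + 22.73×2.9 + (z_c − 1.092 − 22.73)×3.38
The z_c×3.38 term appears on both sides and cancels. Collect the known terms of each column as K = Σ(ρt)_known − 3.38 × (depth of known layers): K_1 = 70.4154 − 3.38×24.97 = −13.9832; K_2 = 65.917 − 3.38×(1.092 + 22.73) = −14.60136.
Balance: K_1 − x×(3.38 − 2.98) = K_2, so x = (K_1 − K_2)/(3.38 − 2.98) = 0.61816/0.4 = 1.55 km.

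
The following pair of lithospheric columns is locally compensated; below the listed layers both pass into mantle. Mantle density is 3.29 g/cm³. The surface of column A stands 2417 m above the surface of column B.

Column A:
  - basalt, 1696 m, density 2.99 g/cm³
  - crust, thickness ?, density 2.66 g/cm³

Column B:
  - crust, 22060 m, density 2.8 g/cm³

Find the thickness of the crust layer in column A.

Take the compensation level at the base of the deeper column (depth z_c below the surface of column A) and equate Σ ρ_i t_i down to z_c; mantle fills any gap and the z_c terms cancel.
Column A: 1696×2.99 + x×2.66 + (z_c − 1696 − x)×3.29
Column B: 2417×0 + 22060×2.8 + (z_c − 2417 − 22060)×3.29
The z_c×3.29 term appears on both sides and cancels. Collect the known terms of each column as K = Σ(ρt)_known − 3.29 × (depth of known layers): K_A = 5071.04 − 3.29×1696 = −508.8; K_B = 61768 − 3.29×(2417 + 22060) = −18761.33.
Balance: K_A − x×(3.29 − 2.66) = K_B, so x = (K_A − K_B)/(3.29 − 2.66) = 18252.5/0.63 = 29000 m.

29000 m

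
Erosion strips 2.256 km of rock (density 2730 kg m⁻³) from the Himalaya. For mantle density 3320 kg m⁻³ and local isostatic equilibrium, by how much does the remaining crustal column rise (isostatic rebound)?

1.86 km

Unloading: uplift u = e ρ_c/ρ_m = 2.256 km × 2730/3320 = 1.86 km.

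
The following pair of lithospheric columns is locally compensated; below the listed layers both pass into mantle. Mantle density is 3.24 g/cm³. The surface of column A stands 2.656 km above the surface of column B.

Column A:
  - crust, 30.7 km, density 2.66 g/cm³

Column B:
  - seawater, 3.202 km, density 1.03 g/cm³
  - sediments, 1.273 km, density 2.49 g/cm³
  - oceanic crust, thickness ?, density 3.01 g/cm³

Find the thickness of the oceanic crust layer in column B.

Take the compensation level at the base of the deeper column (depth z_c below the surface of column A) and equate Σ ρ_i t_i down to z_c; mantle fills any gap and the z_c terms cancel.
Column A: 30.7×2.66 + (z_c − 30.7)×3.24
Column B: 2.656×0 + 3.202×1.03 + 1.273×2.49 + x×3.01 + (z_c − 2.656 − 4.475 − x)×3.24
The z_c×3.24 term appears on both sides and cancels. Collect the known terms of each column as K = Σ(ρt)_known − 3.24 × (depth of known layers): K_A = 81.662 − 3.24×30.7 = −17.806; K_B = 6.46783 − 3.24×(2.656 + 4.475) = −16.63661.
Balance: K_A = K_B − x×(3.24 − 3.01), so x = (K_B − K_A)/(3.24 − 3.01) = 1.16939/0.23 = 5.08 km.

5.08 km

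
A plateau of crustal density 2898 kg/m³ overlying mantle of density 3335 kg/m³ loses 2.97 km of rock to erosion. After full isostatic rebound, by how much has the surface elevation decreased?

Rebound u = e ρ_c/ρ_m = 2.97 km × 2898/3335 = 2.581 km.
Net surface drop = e − u = 2.97 km − 2.581 km = e (ρ_m − ρ_c)/ρ_m = 0.389 km.

0.389 km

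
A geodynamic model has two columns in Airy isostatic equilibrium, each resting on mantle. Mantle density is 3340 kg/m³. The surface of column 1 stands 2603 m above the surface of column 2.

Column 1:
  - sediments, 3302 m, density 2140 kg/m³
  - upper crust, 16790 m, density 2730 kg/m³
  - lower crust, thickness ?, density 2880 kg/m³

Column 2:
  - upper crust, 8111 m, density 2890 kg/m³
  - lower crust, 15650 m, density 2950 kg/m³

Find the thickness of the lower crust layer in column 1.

9220 m

Take the compensation level at the base of the deeper column (depth z_c below the surface of column 1) and equate Σ ρ_i t_i down to z_c; mantle fills any gap and the z_c terms cancel.
Column 1: 3302×2140 + 16790×2730 + x×2880 + (z_c − 20092 − x)×3340
Column 2: 2603×0 + 8111×2890 + 15650×2950 + (z_c − 2603 − 23761)×3340
The z_c×3340 term appears on both sides and cancels. Collect the known terms of each column as K = Σ(ρt)_known − 3340 × (depth of known layers): K_1 = 52902980 − 3340×20092 = −14204300; K_2 = 69608290 − 3340×(2603 + 23761) = −18447470.
Balance: K_1 − x×(3340 − 2880) = K_2, so x = (K_1 − K_2)/(3340 − 2880) = 4243170/460 = 9220 m.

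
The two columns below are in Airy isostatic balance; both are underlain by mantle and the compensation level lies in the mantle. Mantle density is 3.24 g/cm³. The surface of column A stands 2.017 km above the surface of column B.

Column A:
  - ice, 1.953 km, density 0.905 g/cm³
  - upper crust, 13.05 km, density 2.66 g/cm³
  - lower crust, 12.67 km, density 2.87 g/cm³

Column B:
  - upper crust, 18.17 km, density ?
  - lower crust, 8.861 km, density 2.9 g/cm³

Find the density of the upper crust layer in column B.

2.84 g/cm³

Take the compensation level at the base of the deeper column (depth z_c below the surface of column A) and equate Σ ρ_i t_i down to z_c; mantle fills any gap and the z_c terms cancel.
Column A: 1.953×0.905 + 13.05×2.66 + 12.67×2.87 + (z_c − 27.673)×3.24
Column B: 2.017×0 + 18.17×ρ + 8.861×2.9 + (z_c − 2.017 − 27.031)×3.24
The z_c×3.24 term appears on both sides and cancels. Collect the known terms of each column as K = Σ(ρt)_known − 3.24 × (depth of known layers): K_A = 72.843365 − 3.24×27.673 = −16.817155; K_B = 25.6969 − 3.24×(2.017 + 27.031) = −68.41862.
Balance: K_A = K_B + 18.17×ρ, so ρ = (K_A − K_B)/18.17 = 51.6015/18.17 = 2.84 g/cm³.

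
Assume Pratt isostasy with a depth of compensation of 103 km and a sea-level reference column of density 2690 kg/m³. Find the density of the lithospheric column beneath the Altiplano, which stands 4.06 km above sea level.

Pratt balance: ρ_ref D = ρ (D + h).
ρ = ρ_ref D/(D + h) = 2690 × 103 km/(103 km + 4.06 km) = 2590 kg/m³.

2590 kg/m³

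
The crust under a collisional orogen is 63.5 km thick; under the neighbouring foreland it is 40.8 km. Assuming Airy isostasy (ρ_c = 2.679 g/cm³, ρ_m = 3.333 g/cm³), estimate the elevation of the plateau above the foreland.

Excess crust Δ = 63.5 km − 40.8 km = 22.7 km, split between elevation h and root r with h + r = Δ.
Airy balance ρ_c h = (ρ_m − ρ_c) r gives r = h ρ_c/(ρ_m − ρ_c), so h (1 + ρ_c/(ρ_m − ρ_c)) = Δ, i.e. h = Δ (ρ_m − ρ_c)/ρ_m.
h = 22.7 km × 0.654/3.333 = 4.45 km.

4.45 km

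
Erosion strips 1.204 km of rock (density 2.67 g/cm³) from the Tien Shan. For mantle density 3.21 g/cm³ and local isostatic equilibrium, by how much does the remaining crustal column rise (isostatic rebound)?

1 km

Unloading: uplift u = e ρ_c/ρ_m = 1.204 km × 2.67/3.21 = 1 km.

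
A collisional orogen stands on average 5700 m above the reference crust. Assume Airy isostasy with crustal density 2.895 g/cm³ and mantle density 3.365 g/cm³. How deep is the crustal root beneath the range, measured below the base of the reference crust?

For local isostatic compensation: the weight of the topography is balanced by the buoyancy of the root, ρ_c h = (ρ_m − ρ_c) r.
r = h · ρ_c / (ρ_m − ρ_c) = 5700 m × 2.895 / (3.365 − 2.895) = 35100 m.

35100 m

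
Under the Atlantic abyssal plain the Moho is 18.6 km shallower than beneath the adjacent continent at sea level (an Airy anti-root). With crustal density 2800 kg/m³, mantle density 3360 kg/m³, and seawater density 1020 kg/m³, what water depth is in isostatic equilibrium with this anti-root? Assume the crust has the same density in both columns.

Replacing a thickness d of crust by seawater at the top must be balanced by replacing crust with mantle at the base: d (ρ_c − ρ_w) = a (ρ_m − ρ_c).
d = a (ρ_m − ρ_c)/(ρ_c − ρ_w) = 18.6 km × 560/1780 = 5.85 km.

5.85 km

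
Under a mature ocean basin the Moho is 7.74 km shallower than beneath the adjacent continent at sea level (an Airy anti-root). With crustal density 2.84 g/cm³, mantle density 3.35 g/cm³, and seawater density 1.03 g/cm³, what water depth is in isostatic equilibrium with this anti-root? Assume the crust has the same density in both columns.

2.18 km

Replacing a thickness d of crust by seawater at the top must be balanced by replacing crust with mantle at the base: d (ρ_c − ρ_w) = a (ρ_m − ρ_c).
d = a (ρ_m − ρ_c)/(ρ_c − ρ_w) = 7.74 km × 0.51/1.81 = 2.18 km.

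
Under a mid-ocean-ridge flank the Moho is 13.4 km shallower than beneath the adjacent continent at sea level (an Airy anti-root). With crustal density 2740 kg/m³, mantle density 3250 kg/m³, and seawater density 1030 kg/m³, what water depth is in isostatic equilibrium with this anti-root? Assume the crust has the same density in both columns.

Replacing a thickness d of crust by seawater at the top must be balanced by replacing crust with mantle at the base: d (ρ_c − ρ_w) = a (ρ_m − ρ_c).
d = a (ρ_m − ρ_c)/(ρ_c − ρ_w) = 13.4 km × 510/1710 = 4 km.

4 km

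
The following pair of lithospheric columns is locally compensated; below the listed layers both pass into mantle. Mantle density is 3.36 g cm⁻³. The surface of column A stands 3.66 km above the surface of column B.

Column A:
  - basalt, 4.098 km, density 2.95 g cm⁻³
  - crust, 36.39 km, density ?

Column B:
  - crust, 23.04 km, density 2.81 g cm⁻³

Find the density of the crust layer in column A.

Take the compensation level at the base of the deeper column (depth z_c below the surface of column A) and equate Σ ρ_i t_i down to z_c; mantle fills any gap and the z_c terms cancel.
Column A: 4.098×2.95 + 36.39×ρ + (z_c − 40.488)×3.36
Column B: 3.66×0 + 23.04×2.81 + (z_c − 3.66 − 23.04)×3.36
The z_c×3.36 term appears on both sides and cancels. Collect the known terms of each column as K = Σ(ρt)_known − 3.36 × (depth of known layers): K_A = 12.0891 − 3.36×40.488 = −123.95058; K_B = 64.7424 − 3.36×(3.66 + 23.04) = −24.9696.
Balance: K_A + 36.39×ρ = K_B, so ρ = (K_B − K_A)/36.39 = 98.981/36.39 = 2.72 g cm⁻³.

2.72 g cm⁻³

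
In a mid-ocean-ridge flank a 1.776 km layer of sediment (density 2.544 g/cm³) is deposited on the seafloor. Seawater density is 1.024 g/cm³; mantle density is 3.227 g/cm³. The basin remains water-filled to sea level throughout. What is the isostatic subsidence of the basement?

Submarine loading: the sediment displaces seawater, and the subsidence is in turn flooded, so s (ρ_m − ρ_w) = t (ρ_sed − ρ_w).
s = 1.776 km × (2.544 − 1.024) / (3.227 − 1.024) = 1.23 km.

1.23 km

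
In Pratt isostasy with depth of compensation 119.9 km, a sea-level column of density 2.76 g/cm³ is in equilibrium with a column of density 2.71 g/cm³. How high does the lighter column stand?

ρ_ref D = ρ (D + h) → h = D (ρ_ref − ρ)/ρ.
h = 119.9 km × (2.76 − 2.71)/2.71 = 2.21 km.

2.21 km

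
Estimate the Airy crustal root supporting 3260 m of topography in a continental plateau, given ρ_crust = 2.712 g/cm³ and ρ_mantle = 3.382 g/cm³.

Isostatic balance requires: the weight of the topography is balanced by the buoyancy of the root, ρ_c h = (ρ_m − ρ_c) r.
r = h · ρ_c / (ρ_m − ρ_c) = 3260 m × 2.712 / (3.382 − 2.712) = 13200 m.

13200 m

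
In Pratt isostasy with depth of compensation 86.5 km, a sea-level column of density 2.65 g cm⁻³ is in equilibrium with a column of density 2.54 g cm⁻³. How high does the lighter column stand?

3.75 km

ρ_ref D = ρ (D + h) → h = D (ρ_ref − ρ)/ρ.
h = 86.5 km × (2.65 − 2.54)/2.54 = 3.75 km.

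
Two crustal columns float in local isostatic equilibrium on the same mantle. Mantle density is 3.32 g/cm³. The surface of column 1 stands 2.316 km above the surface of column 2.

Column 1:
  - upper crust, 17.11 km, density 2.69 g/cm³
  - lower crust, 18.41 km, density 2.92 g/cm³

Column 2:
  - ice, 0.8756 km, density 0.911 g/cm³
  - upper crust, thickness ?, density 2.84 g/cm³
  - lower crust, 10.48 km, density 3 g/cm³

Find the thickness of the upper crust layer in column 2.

Take the compensation level at the base of the deeper column (depth z_c below the surface of column 1) and equate Σ ρ_i t_i down to z_c; mantle fills any gap and the z_c terms cancel.
Column 1: 17.11×2.69 + 18.41×2.92 + (z_c − 35.52)×3.32
Column 2: 2.316×0 + 0.8756×0.911 + x×2.84 + 10.48×3 + (z_c − 2.316 − 11.3556 − x)×3.32
The z_c×3.32 term appears on both sides and cancels. Collect the known terms of each column as K = Σ(ρt)_known − 3.32 × (depth of known layers): K_1 = 99.7831 − 3.32×35.52 = −18.1433; K_2 = 32.2376716 − 3.32×(2.316 + 11.3556) = −13.1520404.
Balance: K_1 = K_2 − x×(3.32 − 2.84), so x = (K_2 − K_1)/(3.32 − 2.84) = 4.99126/0.48 = 10.4 km.

10.4 km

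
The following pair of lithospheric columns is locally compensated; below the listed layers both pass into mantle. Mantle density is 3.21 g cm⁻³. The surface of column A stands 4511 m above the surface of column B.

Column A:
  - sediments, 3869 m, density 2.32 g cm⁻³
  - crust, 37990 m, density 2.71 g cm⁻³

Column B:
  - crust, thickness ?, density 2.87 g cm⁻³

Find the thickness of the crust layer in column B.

23400 m

Take the compensation level at the base of the deeper column (depth z_c below the surface of column A) and equate Σ ρ_i t_i down to z_c; mantle fills any gap and the z_c terms cancel.
Column A: 3869×2.32 + 37990×2.71 + (z_c − 41859)×3.21
Column B: 4511×0 + x×2.87 + (z_c − 4511 − 0 − x)×3.21
The z_c×3.21 term appears on both sides and cancels. Collect the known terms of each column as K = Σ(ρt)_known − 3.21 × (depth of known layers): K_A = 111928.98 − 3.21×41859 = −22438.41; K_B = 0 − 3.21×(4511 + 0) = −14480.31.
Balance: K_A = K_B − x×(3.21 − 2.87), so x = (K_B − K_A)/(3.21 − 2.87) = 7958.1/0.34 = 23400 m.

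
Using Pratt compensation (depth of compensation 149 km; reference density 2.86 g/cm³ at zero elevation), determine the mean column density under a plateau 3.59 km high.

Pratt balance: ρ_ref D = ρ (D + h).
ρ = ρ_ref D/(D + h) = 2.86 × 149 km/(149 km + 3.59 km) = 2.79 g/cm³.

2.79 g/cm³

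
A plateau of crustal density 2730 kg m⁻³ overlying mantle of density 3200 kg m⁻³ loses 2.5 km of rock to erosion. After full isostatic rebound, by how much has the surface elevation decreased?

Rebound u = e ρ_c/ρ_m = 2.5 km × 2730/3200 = 2.133 km.
Net surface drop = e − u = 2.5 km − 2.133 km = e (ρ_m − ρ_c)/ρ_m = 0.367 km.

0.367 km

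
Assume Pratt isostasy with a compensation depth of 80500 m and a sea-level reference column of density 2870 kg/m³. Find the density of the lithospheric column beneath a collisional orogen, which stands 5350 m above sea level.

Pratt balance: ρ_ref D = ρ (D + h).
ρ = ρ_ref D/(D + h) = 2870 × 80500 m/(80500 m + 5350 m) = 2690 kg/m³.

2690 kg/m³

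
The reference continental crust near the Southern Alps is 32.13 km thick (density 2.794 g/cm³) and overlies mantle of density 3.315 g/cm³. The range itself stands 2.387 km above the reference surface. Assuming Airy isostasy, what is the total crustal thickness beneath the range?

47.3 km

Root depth r = h ρ_c / (ρ_m − ρ_c) = 2.387 km × 2.794 / 0.521 = 12.8 km.
Total thickness = T + h + r = 32.13 km + 2.387 km + 12.8 km = 47.3 km.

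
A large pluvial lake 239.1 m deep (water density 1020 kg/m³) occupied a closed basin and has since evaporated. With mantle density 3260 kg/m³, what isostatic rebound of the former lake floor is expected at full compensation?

74.8 m

u = d ρ_w/ρ_m = 239.1 m × 1020/3260 = 74.8 m.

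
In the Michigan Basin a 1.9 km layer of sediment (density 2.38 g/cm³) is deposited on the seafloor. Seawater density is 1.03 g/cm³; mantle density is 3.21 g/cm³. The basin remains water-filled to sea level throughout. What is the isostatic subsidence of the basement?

Submarine loading: the sediment displaces seawater, and the subsidence is in turn flooded, so s (ρ_m − ρ_w) = t (ρ_sed − ρ_w).
s = 1.9 km × (2.38 − 1.03) / (3.21 − 1.03) = 1.18 km.

1.18 km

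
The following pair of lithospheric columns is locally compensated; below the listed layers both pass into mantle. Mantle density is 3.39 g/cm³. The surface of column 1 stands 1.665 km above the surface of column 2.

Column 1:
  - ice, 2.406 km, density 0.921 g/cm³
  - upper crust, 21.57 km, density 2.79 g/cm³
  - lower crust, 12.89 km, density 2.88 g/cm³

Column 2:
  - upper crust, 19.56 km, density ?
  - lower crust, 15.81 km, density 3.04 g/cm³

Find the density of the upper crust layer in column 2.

Take the compensation level at the base of the deeper column (depth z_c below the surface of column 1) and equate Σ ρ_i t_i down to z_c; mantle fills any gap and the z_c terms cancel.
Column 1: 2.406×0.921 + 21.57×2.79 + 12.89×2.88 + (z_c − 36.866)×3.39
Column 2: 1.665×0 + 19.56×ρ + 15.81×3.04 + (z_c − 1.665 − 35.37)×3.39
The z_c×3.39 term appears on both sides and cancels. Collect the known terms of each column as K = Σ(ρt)_known − 3.39 × (depth of known layers): K_1 = 99.519426 − 3.39×36.866 = −25.456314; K_2 = 48.0624 − 3.39×(1.665 + 35.37) = −77.48625.
Balance: K_1 = K_2 + 19.56×ρ, so ρ = (K_1 − K_2)/19.56 = 52.0299/19.56 = 2.66 g/cm³.

2.66 g/cm³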